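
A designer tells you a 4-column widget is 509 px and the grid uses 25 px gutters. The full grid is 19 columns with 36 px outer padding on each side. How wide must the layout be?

2583.5 px

Subtracting 3 gutters of 25 leaves 434 for 4 columns, so c = 108.5 px.
Layout = 2·36 + 19·108.5 + 18·25 = 72 + 2061.5 + 450 = 2583.5 px.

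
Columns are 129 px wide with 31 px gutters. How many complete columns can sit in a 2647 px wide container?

16 columns

Each extra column adds 129 + 31 = 160 px.
(2647 + 31) / 160 = 16.74, so 16 columns fit.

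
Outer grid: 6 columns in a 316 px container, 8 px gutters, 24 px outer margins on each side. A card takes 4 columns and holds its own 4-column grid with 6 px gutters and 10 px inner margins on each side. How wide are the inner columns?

34.5 px

Take off 48 px of margins, leaving 268 px.
268 − 5·8 = 228; ÷6 gives c = 38 px.
4 columns plus 3 gutters: 152 + 24 = 176 px.
Inner content = 176 − 2·10 = 156 px.
Subtracting 3 gutters of 6 leaves 138 for 4 columns, so d = 34.5 px.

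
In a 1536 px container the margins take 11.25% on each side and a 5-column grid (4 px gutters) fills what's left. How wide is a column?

Margins: 11.25% × 1536 = 172.8 px each, so content = 1536 − 345.6 = 1190.4 px.
5c + 4·4 = 1190.4 → 5c = 1174.4 → c = 234.88 px.

234.88 px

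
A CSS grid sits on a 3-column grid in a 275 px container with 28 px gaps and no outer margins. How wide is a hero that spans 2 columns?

174 px

275 − 2·28 = 219; ÷3 gives c = 73 px.
2-column span = 2·73 + 1·28 = 174 px.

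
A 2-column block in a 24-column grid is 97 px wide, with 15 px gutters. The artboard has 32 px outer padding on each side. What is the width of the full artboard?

2 columns + 1 gutter: 2c + 1·15 = 97.
2c = 97 − 15 = 82, so c = 41 px.
Total width: 2·32 + 24·41 + 23·15 = 1393 px.

1393 px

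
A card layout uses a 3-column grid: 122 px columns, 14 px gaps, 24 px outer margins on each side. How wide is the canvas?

Canvas = 2·24 + 3·122 + 2·14 = 48 + 366 + 28 = 442 px.

442 px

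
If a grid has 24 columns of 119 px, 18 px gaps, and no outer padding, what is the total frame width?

Summing: 2856 + 414 = 3270 px.

3270 px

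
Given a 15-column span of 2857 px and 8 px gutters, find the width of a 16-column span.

15c + 14·8 = 2857 → 15c = 2745 → c = 183 px.
16 columns plus 15 gutters: 2928 + 120 = 3048 px.

3048 px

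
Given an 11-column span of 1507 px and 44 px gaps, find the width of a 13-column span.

1789 px

1507 − 10·44 = 1067; ÷11 gives c = 97 px.
13 columns plus 12 gaps: 1261 + 528 = 1789 px.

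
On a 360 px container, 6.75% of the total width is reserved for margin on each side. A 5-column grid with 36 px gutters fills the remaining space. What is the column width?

Each margin = 6.75% of 360 = 24.3 px; content = 360 − 2·24.3 = 311.4 px.
Subtracting 4 gutters of 36 leaves 167.4 for 5 columns, so c = 33.48 px.

33.48 px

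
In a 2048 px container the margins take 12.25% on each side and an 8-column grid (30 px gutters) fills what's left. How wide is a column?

167.03 px

2048 × (1 − 2·12.25%) = 2048 × 75.5% = 1546.24 px for the columns.
8c + 7·30 = 1546.24 → 8c = 1336.24 → c = 167.03 px.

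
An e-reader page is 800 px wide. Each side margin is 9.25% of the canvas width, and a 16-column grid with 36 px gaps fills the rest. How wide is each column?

Each margin = 9.25% of 800 = 74 px; content = 800 − 2·74 = 652 px.
Subtracting 15 gaps of 36 leaves 112 for 16 columns, so c = 7 px.

7 px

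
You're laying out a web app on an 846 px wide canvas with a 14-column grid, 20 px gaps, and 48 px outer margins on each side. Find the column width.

35 px

Content width = 846 − 2·48 = 750 px.
14c + 13·20 = 750 → 14c = 490 → c = 35 px.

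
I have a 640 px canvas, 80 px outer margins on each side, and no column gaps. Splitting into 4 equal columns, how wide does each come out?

Content width = 640 − 2·80 = 480 px.
480 / 4 = 120 px per column.

120 px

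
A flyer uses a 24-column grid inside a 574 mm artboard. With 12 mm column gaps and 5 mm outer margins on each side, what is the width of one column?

Content width = 574 − 2·5 = 564 mm.
Subtracting 23 column gaps of 12 leaves 288 for 24 columns, so c = 12 mm.

12 mm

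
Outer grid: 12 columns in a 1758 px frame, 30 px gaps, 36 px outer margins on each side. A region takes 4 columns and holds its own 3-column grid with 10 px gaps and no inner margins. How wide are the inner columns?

Subtract both margins: 1758 − 2·36 = 1686 px.
12 columns + 11 gaps: 12c + 11·30 = 1686.
12c = 1686 − 330 = 1356, so c = 113 px.
4-column span = 4·113 + 3·30 = 542 px.
542 − 2·10 = 522; ÷3 gives d = 174 px.

174 px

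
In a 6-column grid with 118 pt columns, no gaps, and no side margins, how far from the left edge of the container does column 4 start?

354 pt

Before column 4: 3 columns + 3 gaps.
Offset = 3·(118 + 0) = 3·118 = 354 pt.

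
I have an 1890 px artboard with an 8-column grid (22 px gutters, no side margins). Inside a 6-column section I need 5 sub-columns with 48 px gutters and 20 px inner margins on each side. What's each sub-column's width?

236 px

Subtracting 7 gutters of 22 leaves 1736 for 8 columns, so c = 217 px.
Span of 6: 6·217 + 5·22 = 1302 + 110 = 1412 px.
Inner content = 1412 − 2·20 = 1372 px.
1372 − 4·48 = 1180; ÷5 gives d = 236 px.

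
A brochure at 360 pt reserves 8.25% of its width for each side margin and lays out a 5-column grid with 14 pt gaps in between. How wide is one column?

48.92 pt

360 × (1 − 2·8.25%) = 360 × 83.5% = 300.6 pt for the columns.
300.6 − 4·14 = 244.6; ÷5 gives c = 48.92 pt.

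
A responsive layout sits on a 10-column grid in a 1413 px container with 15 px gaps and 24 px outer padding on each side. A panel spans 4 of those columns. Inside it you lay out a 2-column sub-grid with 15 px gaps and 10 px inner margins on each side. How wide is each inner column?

Inside the margins: 1413 − 48 = 1365 px.
Subtracting 9 gaps of 15 leaves 1230 for 10 columns, so c = 123 px.
4-column span = 4·123 + 3·15 = 537 px.
Inner content = 537 − 2·10 = 517 px.
517 − 1·15 = 502; ÷2 gives d = 251 px.

251 px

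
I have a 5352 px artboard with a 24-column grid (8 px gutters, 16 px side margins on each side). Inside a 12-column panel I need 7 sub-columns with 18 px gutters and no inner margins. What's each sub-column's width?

Inside the margins: 5352 − 32 = 5320 px.
Subtracting 23 gutters of 8 leaves 5136 for 24 columns, so c = 214 px.
12-column span = 12·214 + 11·8 = 2656 px.
Subtracting 6 gutters of 18 leaves 2548 for 7 columns, so d = 364 px.

364 px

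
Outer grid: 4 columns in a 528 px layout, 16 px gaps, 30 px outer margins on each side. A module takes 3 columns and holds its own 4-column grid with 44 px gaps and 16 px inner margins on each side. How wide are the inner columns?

45.75 px

Subtract both margins: 528 − 2·30 = 468 px.
468 − 3·16 = 420; ÷4 gives c = 105 px.
3 columns plus 2 gaps: 315 + 32 = 347 px.
Inner content = 347 − 2·16 = 315 px.
4 columns + 3 gaps: 4d + 3·44 = 315.
4d = 315 − 132 = 183, so d = 45.75 px.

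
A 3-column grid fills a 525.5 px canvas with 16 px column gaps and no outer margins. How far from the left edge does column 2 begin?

Subtracting 2 column gaps of 16 leaves 493.5 for 3 columns, so c = 164.5 px.
No margin, so column 2 starts at 1·(column + gutter) = 1·180.5 = 180.5 px.

180.5 px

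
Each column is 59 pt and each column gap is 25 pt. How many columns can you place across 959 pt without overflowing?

11 columns: 11·59 + 10·25 = 899 pt ≤ 959.
12 columns: 983 pt > 959. So 11.

11 columns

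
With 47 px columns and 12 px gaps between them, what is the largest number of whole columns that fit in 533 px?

Each extra column adds 47 + 12 = 59 px.
(533 + 12) / 59 = 9.24, so 9 columns fit.

9 columns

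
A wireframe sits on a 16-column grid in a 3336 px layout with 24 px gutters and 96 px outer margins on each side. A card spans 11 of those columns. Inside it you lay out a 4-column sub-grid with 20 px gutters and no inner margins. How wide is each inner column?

523.5 px

Subtract both margins: 3336 − 2·96 = 3144 px.
3144 − 15·24 = 2784; ÷16 gives c = 174 px.
11-column span = 11·174 + 10·24 = 2154 px.
4 columns + 3 gutters: 4d + 3·20 = 2154.
4d = 2154 − 60 = 2094, so d = 523.5 px.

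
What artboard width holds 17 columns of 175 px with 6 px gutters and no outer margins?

Total width: 17·175 + 16·6 = 3071 px.

3071 px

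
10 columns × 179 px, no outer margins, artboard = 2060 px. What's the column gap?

10 columns take 10·179 = 1790 px; remaining 270 splits into 9 column gaps.
g = 270 / 9 = 30 px.

30 px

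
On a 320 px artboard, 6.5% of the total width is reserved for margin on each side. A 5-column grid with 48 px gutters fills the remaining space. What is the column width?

Each margin = 6.5% of 320 = 20.8 px; content = 320 − 2·20.8 = 278.4 px.
278.4 − 4·48 = 86.4; ÷5 gives c = 17.28 px.

17.28 px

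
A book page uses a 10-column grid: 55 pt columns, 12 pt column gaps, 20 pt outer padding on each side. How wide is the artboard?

698 pt

Adding margins, columns and gutters: 40 + 550 + 108 = 698 pt.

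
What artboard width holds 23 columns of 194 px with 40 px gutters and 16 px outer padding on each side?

5374 px

Total width: 2·16 + 23·194 + 22·40 = 5374 px.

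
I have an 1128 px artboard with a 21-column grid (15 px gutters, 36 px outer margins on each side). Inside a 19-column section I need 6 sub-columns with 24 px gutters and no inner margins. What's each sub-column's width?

139 px

Subtract both margins: 1128 − 2·36 = 1056 px.
21 columns + 20 gutters: 21c + 20·15 = 1056.
21c = 1056 − 300 = 756, so c = 36 px.
19 columns plus 18 gutters: 684 + 270 = 954 px.
954 − 5·24 = 834; ÷6 gives d = 139 px.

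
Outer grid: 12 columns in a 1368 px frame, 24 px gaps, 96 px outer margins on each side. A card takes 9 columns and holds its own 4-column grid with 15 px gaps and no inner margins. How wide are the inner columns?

Outer content = 1368 − 2·96 = 1176 px.
1176 − 11·24 = 912; ÷12 gives c = 76 px.
9 columns plus 8 gaps: 684 + 192 = 876 px.
876 − 3·15 = 831; ÷4 gives d = 207.75 px.

207.75 px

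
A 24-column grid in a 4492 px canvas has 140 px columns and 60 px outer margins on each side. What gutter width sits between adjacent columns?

44 px

Subtract both margins: 4492 − 2·60 = 4372 px.
24 columns take 24·140 = 3360 px; remaining 1012 splits into 23 gutters.
g = 1012 / 23 = 44 px.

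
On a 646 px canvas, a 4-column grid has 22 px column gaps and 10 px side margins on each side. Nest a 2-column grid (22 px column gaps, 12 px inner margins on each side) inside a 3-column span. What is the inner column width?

Take off 20 px of margins, leaving 626 px.
Subtracting 3 column gaps of 22 leaves 560 for 4 columns, so c = 140 px.
3 columns plus 2 column gaps: 420 + 44 = 464 px.
Inner content = 464 − 2·12 = 440 px.
2d + 1·22 = 440 → 2d = 418 → d = 209 px.

209 px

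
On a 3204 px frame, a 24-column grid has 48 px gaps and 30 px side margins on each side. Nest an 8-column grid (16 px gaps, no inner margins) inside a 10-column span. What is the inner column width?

146.25 px

Outer content = 3204 − 2·30 = 3144 px.
3144 − 23·48 = 2040; ÷24 gives c = 85 px.
10-column span = 10·85 + 9·48 = 1282 px.
1282 − 7·16 = 1170; ÷8 gives d = 146.25 px.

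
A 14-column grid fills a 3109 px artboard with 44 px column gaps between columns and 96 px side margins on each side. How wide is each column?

Take off 192 px of margins, leaving 2917 px.
14c + 13·44 = 2917 → 14c = 2345 → c = 167.5 px.

167.5 px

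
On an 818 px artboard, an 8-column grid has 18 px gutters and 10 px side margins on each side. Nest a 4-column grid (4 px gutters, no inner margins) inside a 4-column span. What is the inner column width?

Outer content = 818 − 2·10 = 798 px.
Subtracting 7 gutters of 18 leaves 672 for 8 columns, so c = 84 px.
4-column span = 4·84 + 3·18 = 390 px.
4d + 3·4 = 390 → 4d = 378 → d = 94.5 px.

94.5 px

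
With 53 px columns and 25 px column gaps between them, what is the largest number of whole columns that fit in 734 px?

k columns need k·53 + (k−1)·25 = k·78 − 25.
k·78 − 25 ≤ 734 → k ≤ 759 / 78 ≈ 9.73, so k = 9.

9 columns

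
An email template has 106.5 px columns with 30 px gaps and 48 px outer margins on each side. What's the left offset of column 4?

457.5 px

Before column 4: the margin + 3 columns + 3 gaps.
Offset = 48 + 3·(106.5 + 30) = 48 + 409.5 = 457.5 px.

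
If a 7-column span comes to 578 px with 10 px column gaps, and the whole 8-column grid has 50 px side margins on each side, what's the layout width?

Subtracting 6 column gaps of 10 leaves 518 for 7 columns, so c = 74 px.
Total width: 2·50 + 8·74 + 7·10 = 762 px.

762 px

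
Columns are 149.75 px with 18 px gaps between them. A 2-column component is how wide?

2-column span = 2·149.75 + 1·18 = 317.5 px.

317.5 px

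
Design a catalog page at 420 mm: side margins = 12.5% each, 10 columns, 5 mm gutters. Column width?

420 × (1 − 2·12.5%) = 420 × 75% = 315 mm for the columns.
10c + 9·5 = 315 → 10c = 270 → c = 27 mm.

27 mm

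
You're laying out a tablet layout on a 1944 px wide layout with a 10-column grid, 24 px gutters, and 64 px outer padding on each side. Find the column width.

Content width = 1944 − 2·64 = 1816 px.
Subtracting 9 gutters of 24 leaves 1600 for 10 columns, so c = 160 px.

160 px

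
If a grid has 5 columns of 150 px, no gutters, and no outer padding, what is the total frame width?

750 px

Summing: 750 = 750 px.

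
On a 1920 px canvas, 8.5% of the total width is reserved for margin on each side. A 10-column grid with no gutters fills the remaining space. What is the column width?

159.36 px

Each margin = 8.5% of 1920 = 163.2 px; content = 1920 − 2·163.2 = 1593.6 px.
10c = 1593.6 → c = 159.36 px.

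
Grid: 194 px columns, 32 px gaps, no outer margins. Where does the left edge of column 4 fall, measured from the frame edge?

Each column+gutter stride is 226 px; with no margin, 3 of them is 678 px.

678 px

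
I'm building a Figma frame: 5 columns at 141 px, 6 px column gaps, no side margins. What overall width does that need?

Summing: 705 + 24 = 729 px.

729 px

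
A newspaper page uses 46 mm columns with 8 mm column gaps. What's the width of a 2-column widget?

100 mm

2 columns plus 1 column gap: 92 + 8 = 100 mm.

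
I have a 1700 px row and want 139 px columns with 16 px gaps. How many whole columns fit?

11 columns

Each extra column adds 139 + 16 = 155 px.
(1700 + 16) / 155 = 11.07, so 11 columns fit.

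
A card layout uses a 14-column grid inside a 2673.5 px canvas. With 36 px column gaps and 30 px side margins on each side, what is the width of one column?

Inside the margins: 2673.5 − 60 = 2613.5 px.
14c + 13·36 = 2613.5 → 14c = 2145.5 → c = 153.25 px.

153.25 px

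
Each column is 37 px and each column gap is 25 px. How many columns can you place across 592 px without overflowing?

9 columns

Each extra column adds 37 + 25 = 62 px.
(592 + 25) / 62 = 9.95, so 9 columns fit.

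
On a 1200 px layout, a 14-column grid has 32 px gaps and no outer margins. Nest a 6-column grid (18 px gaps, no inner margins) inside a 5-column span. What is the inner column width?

53 px

14 columns + 13 gaps: 14c + 13·32 = 1200.
14c = 1200 − 416 = 784, so c = 56 px.
Span of 5: 5·56 + 4·32 = 280 + 128 = 408 px.
6 columns + 5 gaps: 6d + 5·18 = 408.
6d = 408 − 90 = 318, so d = 53 px.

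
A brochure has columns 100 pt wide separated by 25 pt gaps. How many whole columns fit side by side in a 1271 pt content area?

10 columns

k columns need k·100 + (k−1)·25 = k·125 − 25.
k·125 − 25 ≤ 1271 → k ≤ 1296 / 125 ≈ 10.37, so k = 10.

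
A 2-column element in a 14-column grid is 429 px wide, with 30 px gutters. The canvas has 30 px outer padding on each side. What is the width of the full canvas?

3243 px

Subtracting 1 gutter of 30 leaves 399 for 2 columns, so c = 199.5 px.
Total width: 2·30 + 14·199.5 + 13·30 = 3243 px.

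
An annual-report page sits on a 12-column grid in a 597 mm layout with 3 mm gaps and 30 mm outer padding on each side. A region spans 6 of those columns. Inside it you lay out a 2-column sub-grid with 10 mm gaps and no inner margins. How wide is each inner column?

Outer content = 597 − 2·30 = 537 mm.
537 − 11·3 = 504; ÷12 gives c = 42 mm.
Span of 6: 6·42 + 5·3 = 252 + 15 = 267 mm.
2 columns + 1 gap: 2d + 1·10 = 267.
2d = 267 − 10 = 257, so d = 128.5 mm.

128.5 mm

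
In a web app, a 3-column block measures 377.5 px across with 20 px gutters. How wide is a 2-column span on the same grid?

377.5 − 2·20 = 337.5; ÷3 gives c = 112.5 px.
Span of 2: 2·112.5 + 1·20 = 225 + 20 = 245 px.

245 px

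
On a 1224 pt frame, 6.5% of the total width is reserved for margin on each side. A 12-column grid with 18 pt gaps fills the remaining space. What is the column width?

1224 × (1 − 2·6.5%) = 1224 × 87% = 1064.88 pt for the columns.
Subtracting 11 gaps of 18 leaves 866.88 for 12 columns, so c = 72.24 pt.

72.24 pt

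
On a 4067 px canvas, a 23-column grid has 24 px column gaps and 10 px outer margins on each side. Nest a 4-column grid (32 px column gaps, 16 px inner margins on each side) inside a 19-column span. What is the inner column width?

802.75 px

Subtract both margins: 4067 − 2·10 = 4047 px.
Subtracting 22 column gaps of 24 leaves 3519 for 23 columns, so c = 153 px.
19 columns plus 18 column gaps: 2907 + 432 = 3339 px.
Inner content = 3339 − 2·16 = 3307 px.
3307 − 3·32 = 3211; ÷4 gives d = 802.75 px.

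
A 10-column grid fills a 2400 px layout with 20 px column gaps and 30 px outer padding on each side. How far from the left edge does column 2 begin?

Subtract both margins: 2400 − 2·30 = 2340 px.
Subtracting 9 column gaps of 20 leaves 2160 for 10 columns, so c = 216 px.
Column 2 starts at margin + 1·(column + gutter) = 30 + 1·236 = 266 px.

266 px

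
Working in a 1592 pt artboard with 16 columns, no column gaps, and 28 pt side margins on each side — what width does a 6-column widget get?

Content width = 1592 − 2·28 = 1536 pt.
1536 / 16 = 96 pt per column.
6-column span = 6·96 = 576 pt.

576 pt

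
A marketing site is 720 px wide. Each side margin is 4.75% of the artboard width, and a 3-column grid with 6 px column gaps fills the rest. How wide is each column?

Each margin = 4.75% of 720 = 34.2 px; content = 720 − 2·34.2 = 651.6 px.
651.6 − 2·6 = 639.6; ÷3 gives c = 213.2 px.

213.2 px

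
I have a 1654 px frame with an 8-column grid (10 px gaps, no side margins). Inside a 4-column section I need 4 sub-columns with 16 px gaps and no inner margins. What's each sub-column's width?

Subtracting 7 gaps of 10 leaves 1584 for 8 columns, so c = 198 px.
4-column span = 4·198 + 3·10 = 822 px.
4d + 3·16 = 822 → 4d = 774 → d = 193.5 px.

193.5 px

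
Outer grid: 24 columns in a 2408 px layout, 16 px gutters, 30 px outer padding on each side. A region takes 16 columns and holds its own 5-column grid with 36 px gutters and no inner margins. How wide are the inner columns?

Subtract both margins: 2408 − 2·30 = 2348 px.
Subtracting 23 gutters of 16 leaves 1980 for 24 columns, so c = 82.5 px.
16 columns plus 15 gutters: 1320 + 240 = 1560 px.
5 columns + 4 gutters: 5d + 4·36 = 1560.
5d = 1560 − 144 = 1416, so d = 283.2 px.

283.2 px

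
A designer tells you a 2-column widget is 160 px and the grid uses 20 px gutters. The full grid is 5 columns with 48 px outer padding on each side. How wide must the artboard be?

Subtracting 1 gutter of 20 leaves 140 for 2 columns, so c = 70 px.
Total width: 2·48 + 5·70 + 4·20 = 526 px.

526 px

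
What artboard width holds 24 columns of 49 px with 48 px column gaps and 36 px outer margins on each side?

Adding margins, columns and gutters: 72 + 1176 + 1104 = 2352 px.

2352 px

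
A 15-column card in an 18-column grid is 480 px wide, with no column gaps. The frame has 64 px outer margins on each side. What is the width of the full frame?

704 px

With no column gaps, each column is 480/15 = 32 px.
Summing: 128 + 576 = 704 px.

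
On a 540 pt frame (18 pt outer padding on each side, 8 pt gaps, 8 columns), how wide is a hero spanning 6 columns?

376 pt

Inside the margins: 540 − 36 = 504 pt.
504 − 7·8 = 448; ÷8 gives c = 56 pt.
6 columns plus 5 gaps: 336 + 40 = 376 pt.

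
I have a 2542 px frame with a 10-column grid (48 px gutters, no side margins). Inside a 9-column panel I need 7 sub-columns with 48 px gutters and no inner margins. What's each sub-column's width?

10c + 9·48 = 2542 → 10c = 2110 → c = 211 px.
Span of 9: 9·211 + 8·48 = 1899 + 384 = 2283 px.
2283 − 6·48 = 1995; ÷7 gives d = 285 px.

285 px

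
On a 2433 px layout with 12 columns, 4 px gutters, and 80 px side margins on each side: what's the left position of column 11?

Content = 2433 − 2·80 = 2273 px.
2273 − 11·4 = 2229; ÷12 gives c = 185.75 px.
Each column+gutter stride is 189.75 px; 10 of them past the 80 px margin is 80 + 1897.5 = 1977.5 px.

1977.5 px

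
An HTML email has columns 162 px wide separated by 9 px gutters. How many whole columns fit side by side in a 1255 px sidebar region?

7 columns

k columns need k·162 + (k−1)·9 = k·171 − 9.
k·171 − 9 ≤ 1255 → k ≤ 1264 / 171 ≈ 7.39, so k = 7.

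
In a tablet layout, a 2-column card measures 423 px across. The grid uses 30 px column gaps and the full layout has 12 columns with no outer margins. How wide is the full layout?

423 − 1·30 = 393; ÷2 gives c = 196.5 px.
Total width: 12·196.5 + 11·30 = 2688 px.

2688 px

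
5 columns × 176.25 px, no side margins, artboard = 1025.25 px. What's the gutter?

5·176.25 + 4g = 1025.25 → 4g = 144 → g = 36 px.

36 px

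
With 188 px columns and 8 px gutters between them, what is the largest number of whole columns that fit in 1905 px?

9 columns

Each extra column adds 188 + 8 = 196 px.
(1905 + 8) / 196 = 9.76, so 9 columns fit.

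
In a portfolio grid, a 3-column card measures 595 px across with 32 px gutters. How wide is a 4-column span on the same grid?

804 px

3c + 2·32 = 595 → 3c = 531 → c = 177 px.
Span of 4: 4·177 + 3·32 = 708 + 96 = 804 px.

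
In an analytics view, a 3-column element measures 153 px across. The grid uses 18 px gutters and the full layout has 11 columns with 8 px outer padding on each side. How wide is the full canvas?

3 columns + 2 gutters: 3c + 2·18 = 153.
3c = 153 − 36 = 117, so c = 39 px.
Canvas = 2·8 + 11·39 + 10·18 = 16 + 429 + 180 = 625 px.

625 px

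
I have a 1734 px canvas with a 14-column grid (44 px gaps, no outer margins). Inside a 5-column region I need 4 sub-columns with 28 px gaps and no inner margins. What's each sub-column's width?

Subtracting 13 gaps of 44 leaves 1162 for 14 columns, so c = 83 px.
Span of 5: 5·83 + 4·44 = 415 + 176 = 591 px.
4 columns + 3 gaps: 4d + 3·28 = 591.
4d = 591 − 84 = 507, so d = 126.75 px.

126.75 px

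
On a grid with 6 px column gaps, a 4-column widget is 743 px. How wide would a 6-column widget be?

4c + 3·6 = 743 → 4c = 725 → c = 181.25 px.
Span of 6: 6·181.25 + 5·6 = 1087.5 + 30 = 1117.5 px.

1117.5 px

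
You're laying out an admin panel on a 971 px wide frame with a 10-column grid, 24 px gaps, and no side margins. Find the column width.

75.5 px

10c + 9·24 = 971 → 10c = 755 → c = 75.5 px.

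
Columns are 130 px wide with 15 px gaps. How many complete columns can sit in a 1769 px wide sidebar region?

12 columns

12 columns: 12·130 + 11·15 = 1725 px ≤ 1769.
13 columns: 1870 px > 1769. So 12.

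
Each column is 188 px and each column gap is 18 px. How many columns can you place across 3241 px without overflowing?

15 columns

Each extra column adds 188 + 18 = 206 px.
(3241 + 18) / 206 = 15.82, so 15 columns fit.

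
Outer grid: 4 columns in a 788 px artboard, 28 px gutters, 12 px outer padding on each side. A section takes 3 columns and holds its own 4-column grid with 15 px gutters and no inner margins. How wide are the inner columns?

Outer content = 788 − 2·12 = 764 px.
764 − 3·28 = 680; ÷4 gives c = 170 px.
3-column span = 3·170 + 2·28 = 566 px.
4d + 3·15 = 566 → 4d = 521 → d = 130.25 px.

130.25 px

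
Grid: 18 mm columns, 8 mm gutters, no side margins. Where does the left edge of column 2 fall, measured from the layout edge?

26 mm

No margin, so column 2 starts at 1·(column + gutter) = 1·26 = 26 mm.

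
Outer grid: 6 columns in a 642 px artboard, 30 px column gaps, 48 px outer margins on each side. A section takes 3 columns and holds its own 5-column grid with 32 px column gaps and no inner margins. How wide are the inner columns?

26 px

Subtract both margins: 642 − 2·48 = 546 px.
6 columns + 5 column gaps: 6c + 5·30 = 546.
6c = 546 − 150 = 396, so c = 66 px.
Span of 3: 3·66 + 2·30 = 198 + 60 = 258 px.
Subtracting 4 column gaps of 32 leaves 130 for 5 columns, so d = 26 px.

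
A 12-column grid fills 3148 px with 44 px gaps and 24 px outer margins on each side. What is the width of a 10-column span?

Take off 48 px of margins, leaving 3100 px.
3100 − 11·44 = 2616; ÷12 gives c = 218 px.
Span of 10: 10·218 + 9·44 = 2180 + 396 = 2576 px.

2576 px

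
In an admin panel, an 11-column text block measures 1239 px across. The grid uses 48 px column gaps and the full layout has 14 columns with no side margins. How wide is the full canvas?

1590 px

11c + 10·48 = 1239 → 11c = 759 → c = 69 px.
Total width: 14·69 + 13·48 = 1590 px.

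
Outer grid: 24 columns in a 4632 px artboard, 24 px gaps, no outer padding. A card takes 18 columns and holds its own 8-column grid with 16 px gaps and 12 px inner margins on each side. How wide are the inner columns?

24 columns + 23 gaps: 24c + 23·24 = 4632.
24c = 4632 − 552 = 4080, so c = 170 px.
Span of 18: 18·170 + 17·24 = 3060 + 408 = 3468 px.
Inner content = 3468 − 2·12 = 3444 px.
3444 − 7·16 = 3332; ÷8 gives d = 416.5 px.

416.5 px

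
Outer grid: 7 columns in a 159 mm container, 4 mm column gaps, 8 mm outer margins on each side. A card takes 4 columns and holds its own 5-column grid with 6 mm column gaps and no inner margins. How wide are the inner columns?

11.2 mm

Inside the margins: 159 − 16 = 143 mm.
Subtracting 6 column gaps of 4 leaves 119 for 7 columns, so c = 17 mm.
Span of 4: 4·17 + 3·4 = 68 + 12 = 80 mm.
Subtracting 4 column gaps of 6 leaves 56 for 5 columns, so d = 11.2 mm.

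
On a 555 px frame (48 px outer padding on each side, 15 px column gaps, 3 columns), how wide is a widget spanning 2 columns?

301 px

Inside the margins: 555 − 96 = 459 px.
459 − 2·15 = 429; ÷3 gives c = 143 px.
Span of 2: 2·143 + 1·15 = 286 + 15 = 301 px.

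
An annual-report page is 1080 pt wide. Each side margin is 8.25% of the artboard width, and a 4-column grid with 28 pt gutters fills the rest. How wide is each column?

204.45 pt

Margins: 8.25% × 1080 = 89.1 pt each, so content = 1080 − 178.2 = 901.8 pt.
901.8 − 3·28 = 817.8; ÷4 gives c = 204.45 pt.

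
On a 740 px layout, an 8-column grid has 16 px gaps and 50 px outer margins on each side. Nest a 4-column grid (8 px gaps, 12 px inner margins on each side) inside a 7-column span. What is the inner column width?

127.5 px

Subtract both margins: 740 − 2·50 = 640 px.
Subtracting 7 gaps of 16 leaves 528 for 8 columns, so c = 66 px.
Span of 7: 7·66 + 6·16 = 462 + 96 = 558 px.
Inner content = 558 − 2·12 = 534 px.
4d + 3·8 = 534 → 4d = 510 → d = 127.5 px.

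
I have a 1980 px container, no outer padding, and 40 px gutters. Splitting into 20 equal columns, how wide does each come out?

61 px

20 columns + 19 gutters: 20c + 19·40 = 1980.
20c = 1980 − 760 = 1220, so c = 61 px.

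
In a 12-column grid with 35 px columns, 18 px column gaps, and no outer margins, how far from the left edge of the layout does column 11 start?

530 px

Each column+gutter stride is 53 px; with no margin, 10 of them is 530 px.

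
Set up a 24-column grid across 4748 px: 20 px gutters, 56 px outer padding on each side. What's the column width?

Subtract both margins: 4748 − 2·56 = 4636 px.
24 columns + 23 gutters: 24c + 23·20 = 4636.
24c = 4636 − 460 = 4176, so c = 174 px.

174 px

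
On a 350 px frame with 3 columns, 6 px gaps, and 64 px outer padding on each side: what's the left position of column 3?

216 px

Inside the margins: 350 − 128 = 222 px.
Subtracting 2 gaps of 6 leaves 210 for 3 columns, so c = 70 px.
Before column 3: the margin + 2 columns + 2 gaps.
Offset = 64 + 2·(70 + 6) = 64 + 152 = 216 px.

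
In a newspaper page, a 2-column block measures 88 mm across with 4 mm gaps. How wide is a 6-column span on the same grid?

2 columns + 1 gap: 2c + 1·4 = 88.
2c = 88 − 4 = 84, so c = 42 mm.
6-column span = 6·42 + 5·4 = 272 mm.

272 mm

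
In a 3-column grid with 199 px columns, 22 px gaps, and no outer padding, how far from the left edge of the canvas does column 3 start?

Before column 3: 2 columns + 2 gaps.
Offset = 2·(199 + 22) = 2·221 = 442 px.

442 px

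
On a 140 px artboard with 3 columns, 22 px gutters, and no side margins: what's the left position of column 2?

54 px

Subtracting 2 gutters of 22 leaves 96 for 3 columns, so c = 32 px.
Before column 2: 1 column + 1 gutter.
Offset = 1·(32 + 22) = 1·54 = 54 px.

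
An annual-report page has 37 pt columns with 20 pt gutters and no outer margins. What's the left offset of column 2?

57 pt

Before column 2: 1 column + 1 gutter.
Offset = 1·(37 + 20) = 1·57 = 57 pt.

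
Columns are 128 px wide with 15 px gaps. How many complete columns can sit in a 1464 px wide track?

10 columns

k columns need k·128 + (k−1)·15 = k·143 − 15.
k·143 − 15 ≤ 1464 → k ≤ 1479 / 143 ≈ 10.34, so k = 10.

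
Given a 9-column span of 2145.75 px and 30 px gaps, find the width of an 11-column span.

2629.25 px

Subtracting 8 gaps of 30 leaves 1905.75 for 9 columns, so c = 211.75 px.
11-column span = 11·211.75 + 10·30 = 2629.25 px.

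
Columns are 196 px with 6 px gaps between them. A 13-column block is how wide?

13-column span = 13·196 + 12·6 = 2620 px.

2620 px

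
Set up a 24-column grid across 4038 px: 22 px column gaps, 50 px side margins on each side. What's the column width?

Subtract both margins: 4038 − 2·50 = 3938 px.
24 columns + 23 column gaps: 24c + 23·22 = 3938.
24c = 3938 − 506 = 3432, so c = 143 px.

143 px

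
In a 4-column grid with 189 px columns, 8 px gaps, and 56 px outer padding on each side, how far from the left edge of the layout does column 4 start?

647 px

Column 4 starts at margin + 3·(column + gutter) = 56 + 3·197 = 647 px.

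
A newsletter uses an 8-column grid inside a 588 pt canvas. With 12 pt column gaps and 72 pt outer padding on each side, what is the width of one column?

Content width = 588 − 2·72 = 444 pt.
444 − 7·12 = 360; ÷8 gives c = 45 pt.

45 pt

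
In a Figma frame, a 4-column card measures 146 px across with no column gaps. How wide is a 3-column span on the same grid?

146 / 4 = 36.5 px per column.
With no column gaps, 3 columns span 3·36.5 = 109.5 px.

109.5 px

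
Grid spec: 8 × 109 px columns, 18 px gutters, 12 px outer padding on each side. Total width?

1022 px

Total width: 2·12 + 8·109 + 7·18 = 1022 px.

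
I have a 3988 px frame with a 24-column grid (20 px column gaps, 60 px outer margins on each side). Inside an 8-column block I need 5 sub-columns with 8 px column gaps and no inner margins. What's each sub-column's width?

Inside the margins: 3988 − 120 = 3868 px.
Subtracting 23 column gaps of 20 leaves 3408 for 24 columns, so c = 142 px.
8 columns plus 7 column gaps: 1136 + 140 = 1276 px.
5d + 4·8 = 1276 → 5d = 1244 → d = 248.8 px.

248.8 px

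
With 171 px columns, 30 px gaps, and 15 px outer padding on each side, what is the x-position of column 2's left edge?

216 px

Each column+gutter stride is 201 px; 1 of them past the 15 px margin is 15 + 201 = 216 px.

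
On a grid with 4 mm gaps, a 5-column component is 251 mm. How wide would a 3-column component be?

251 − 4·4 = 235; ÷5 gives c = 47 mm.
3 columns plus 2 gaps: 141 + 8 = 149 mm.

149 mm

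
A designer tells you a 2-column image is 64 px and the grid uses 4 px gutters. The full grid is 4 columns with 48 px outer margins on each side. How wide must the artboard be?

2c + 1·4 = 64 → 2c = 60 → c = 30 px.
Artboard = 2·48 + 4·30 + 3·4 = 96 + 120 + 12 = 228 px.

228 px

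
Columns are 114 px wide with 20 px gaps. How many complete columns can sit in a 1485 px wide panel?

11 columns

11 columns: 11·114 + 10·20 = 1454 px ≤ 1485.
12 columns: 1588 px > 1485. So 11.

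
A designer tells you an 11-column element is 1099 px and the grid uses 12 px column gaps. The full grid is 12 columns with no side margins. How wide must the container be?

1099 − 10·12 = 979; ÷11 gives c = 89 px.
Summing: 1068 + 132 = 1200 px.

1200 px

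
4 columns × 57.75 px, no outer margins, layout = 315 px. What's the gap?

Columns use 231 px, leaving 84 px across 3 gaps = 28 px each.

28 px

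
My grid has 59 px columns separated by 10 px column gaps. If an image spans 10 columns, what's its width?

680 px

10-column span = 10·59 + 9·10 = 680 px.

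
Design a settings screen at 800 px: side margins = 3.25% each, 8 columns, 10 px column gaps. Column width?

800 × (1 − 2·3.25%) = 800 × 93.5% = 748 px for the columns.
748 − 7·10 = 678; ÷8 gives c = 84.75 px.

84.75 px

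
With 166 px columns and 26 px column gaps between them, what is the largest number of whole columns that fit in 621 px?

3 columns: 3·166 + 2·26 = 550 px ≤ 621.
4 columns: 742 px > 621. So 3.

3 columns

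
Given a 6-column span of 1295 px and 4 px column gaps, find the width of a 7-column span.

6c + 5·4 = 1295 → 6c = 1275 → c = 212.5 px.
7 columns plus 6 column gaps: 1487.5 + 24 = 1511.5 px.

1511.5 px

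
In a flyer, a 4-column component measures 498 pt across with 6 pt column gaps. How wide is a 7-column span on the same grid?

4c + 3·6 = 498 → 4c = 480 → c = 120 pt.
Span of 7: 7·120 + 6·6 = 840 + 36 = 876 pt.

876 pt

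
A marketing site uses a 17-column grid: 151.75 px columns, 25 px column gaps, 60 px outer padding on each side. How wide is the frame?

Adding margins, columns and gutters: 120 + 2579.75 + 400 = 3099.75 px.

3099.75 px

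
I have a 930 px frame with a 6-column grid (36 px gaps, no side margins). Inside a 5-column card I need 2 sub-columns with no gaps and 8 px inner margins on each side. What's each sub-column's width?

376.5 px

6 columns + 5 gaps: 6c + 5·36 = 930.
6c = 930 − 180 = 750, so c = 125 px.
5 columns plus 4 gaps: 625 + 144 = 769 px.
Inner content = 769 − 2·8 = 753 px.
With no gaps, each column is 753/2 = 376.5 px.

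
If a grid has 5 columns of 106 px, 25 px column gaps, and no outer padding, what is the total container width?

Container = 5·106 + 4·25 = 530 + 100 = 630 px.

630 px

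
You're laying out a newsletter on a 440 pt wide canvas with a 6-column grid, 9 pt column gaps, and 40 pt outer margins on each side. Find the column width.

Inside the margins: 440 − 80 = 360 pt.
Subtracting 5 column gaps of 9 leaves 315 for 6 columns, so c = 52.5 pt.

52.5 pt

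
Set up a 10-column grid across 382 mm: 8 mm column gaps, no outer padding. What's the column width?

10 columns + 9 column gaps: 10c + 9·8 = 382.
10c = 382 − 72 = 310, so c = 31 mm.

31 mm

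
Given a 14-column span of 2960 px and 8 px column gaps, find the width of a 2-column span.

416 px

2960 − 13·8 = 2856; ÷14 gives c = 204 px.
2-column span = 2·204 + 1·8 = 416 px.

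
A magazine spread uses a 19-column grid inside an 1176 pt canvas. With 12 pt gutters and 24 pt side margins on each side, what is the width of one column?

48 pt

Inside the margins: 1176 − 48 = 1128 pt.
Subtracting 18 gutters of 12 leaves 912 for 19 columns, so c = 48 pt.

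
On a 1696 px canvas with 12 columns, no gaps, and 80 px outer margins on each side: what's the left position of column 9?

1104 px

Content = 1696 − 2·80 = 1536 px.
With no gaps, each column is 1536/12 = 128 px.
Each column+gutter stride is 128 px; 8 of them past the 80 px margin is 80 + 1024 = 1104 px.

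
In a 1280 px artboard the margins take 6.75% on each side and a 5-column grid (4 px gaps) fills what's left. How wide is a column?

218.24 px

1280 × (1 − 2·6.75%) = 1280 × 86.5% = 1107.2 px for the columns.
1107.2 − 4·4 = 1091.2; ÷5 gives c = 218.24 px.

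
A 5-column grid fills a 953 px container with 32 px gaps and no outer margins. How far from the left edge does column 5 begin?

Subtracting 4 gaps of 32 leaves 825 for 5 columns, so c = 165 px.
Before column 5: 4 columns + 4 gaps.
Offset = 4·(165 + 32) = 4·197 = 788 px.

788 px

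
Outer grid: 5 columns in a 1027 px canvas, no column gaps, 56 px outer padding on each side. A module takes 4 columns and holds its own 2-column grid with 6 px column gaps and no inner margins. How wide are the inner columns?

363 px

Subtract both margins: 1027 − 2·56 = 915 px.
With no column gaps, each column is 915/5 = 183 px.
With no column gaps, 4 columns span 4·183 = 732 px.
Subtracting 1 column gap of 6 leaves 726 for 2 columns, so d = 363 px.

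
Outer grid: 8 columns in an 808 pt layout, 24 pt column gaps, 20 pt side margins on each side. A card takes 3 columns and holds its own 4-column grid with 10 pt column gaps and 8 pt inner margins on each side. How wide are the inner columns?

Inside the margins: 808 − 40 = 768 pt.
8c + 7·24 = 768 → 8c = 600 → c = 75 pt.
3-column span = 3·75 + 2·24 = 273 pt.
Inner content = 273 − 2·8 = 257 pt.
257 − 3·10 = 227; ÷4 gives d = 56.75 pt.

56.75 pt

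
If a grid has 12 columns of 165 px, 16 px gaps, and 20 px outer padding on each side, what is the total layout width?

2196 px

Layout = 2·20 + 12·165 + 11·16 = 40 + 1980 + 176 = 2196 px.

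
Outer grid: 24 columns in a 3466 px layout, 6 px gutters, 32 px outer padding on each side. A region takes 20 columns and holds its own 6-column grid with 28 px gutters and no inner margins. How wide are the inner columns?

Take off 64 px of margins, leaving 3402 px.
24c + 23·6 = 3402 → 24c = 3264 → c = 136 px.
Span of 20: 20·136 + 19·6 = 2720 + 114 = 2834 px.
Subtracting 5 gutters of 28 leaves 2694 for 6 columns, so d = 449 px.

449 px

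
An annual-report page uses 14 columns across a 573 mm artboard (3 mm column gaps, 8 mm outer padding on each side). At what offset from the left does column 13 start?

Content = 573 − 2·8 = 557 mm.
Subtracting 13 column gaps of 3 leaves 518 for 14 columns, so c = 37 mm.
Each column+gutter stride is 40 mm; 12 of them past the 8 mm margin is 8 + 480 = 488 mm.

488 mm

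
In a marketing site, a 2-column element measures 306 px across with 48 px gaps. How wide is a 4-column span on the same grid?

660 px

2 columns + 1 gap: 2c + 1·48 = 306.
2c = 306 − 48 = 258, so c = 129 px.
4 columns plus 3 gaps: 516 + 144 = 660 px.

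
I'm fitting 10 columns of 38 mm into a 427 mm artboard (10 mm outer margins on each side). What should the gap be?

3 mm

Content width = 427 − 2·10 = 407 mm.
10 columns take 10·38 = 380 mm; remaining 27 splits into 9 gaps.
g = 27 / 9 = 3 mm.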